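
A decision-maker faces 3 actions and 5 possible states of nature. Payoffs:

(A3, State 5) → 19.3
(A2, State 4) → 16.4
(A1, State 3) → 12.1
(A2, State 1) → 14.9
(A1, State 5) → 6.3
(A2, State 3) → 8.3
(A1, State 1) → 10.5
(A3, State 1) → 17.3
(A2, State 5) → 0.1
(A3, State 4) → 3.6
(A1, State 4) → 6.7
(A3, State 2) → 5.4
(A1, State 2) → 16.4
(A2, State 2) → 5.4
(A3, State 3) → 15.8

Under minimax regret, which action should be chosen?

A3

Column bests: State 1=17.3, State 2=16.4, State 3=15.8, State 4=16.4, State 5=19.3.
A1 regrets: 6.8, 0.0, 3.7, 9.7, 13.0 → max 13.0
A2 regrets: 2.4, 11.0, 7.5, 0.0, 19.2 → max 19.2
A3 regrets: 0.0, 11.0, 0.0, 12.8, 0.0 → max 12.8
Smallest max regret = 12.8 → A3.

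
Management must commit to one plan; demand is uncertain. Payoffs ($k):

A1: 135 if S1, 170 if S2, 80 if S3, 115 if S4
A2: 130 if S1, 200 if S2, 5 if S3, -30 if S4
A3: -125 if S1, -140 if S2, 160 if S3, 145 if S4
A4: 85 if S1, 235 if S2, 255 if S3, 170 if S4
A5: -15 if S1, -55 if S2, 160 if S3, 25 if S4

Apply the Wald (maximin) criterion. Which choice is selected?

A4

Row minima: A1=80, A2=-30, A3=-140, A4=85, A5=-55
Best worst-case = 85 → A4.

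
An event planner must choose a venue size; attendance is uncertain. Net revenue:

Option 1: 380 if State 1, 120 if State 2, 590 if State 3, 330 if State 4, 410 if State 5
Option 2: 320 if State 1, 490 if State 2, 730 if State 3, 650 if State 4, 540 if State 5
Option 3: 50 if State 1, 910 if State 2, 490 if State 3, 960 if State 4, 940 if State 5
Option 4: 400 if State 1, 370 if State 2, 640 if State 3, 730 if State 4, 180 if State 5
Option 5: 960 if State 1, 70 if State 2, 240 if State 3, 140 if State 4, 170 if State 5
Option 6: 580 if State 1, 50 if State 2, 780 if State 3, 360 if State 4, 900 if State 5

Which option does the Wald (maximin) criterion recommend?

Row minima: Option 1=120, Option 2=320, Option 3=50, Option 4=180, Option 5=70, Option 6=50
Best worst-case = 320 → Option 2.

Option 2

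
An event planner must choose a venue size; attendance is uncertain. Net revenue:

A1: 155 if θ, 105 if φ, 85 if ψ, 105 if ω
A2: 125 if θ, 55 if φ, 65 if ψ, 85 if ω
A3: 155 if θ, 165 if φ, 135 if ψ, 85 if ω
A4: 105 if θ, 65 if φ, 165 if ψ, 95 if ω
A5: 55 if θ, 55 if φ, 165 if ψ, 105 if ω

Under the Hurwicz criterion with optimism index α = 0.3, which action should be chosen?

A1: 0.3·155 + 0.7·85 = 106
A2: 0.3·125 + 0.7·55 = 76
A3: 0.3·165 + 0.7·85 = 109
A4: 0.3·165 + 0.7·65 = 95
A5: 0.3·165 + 0.7·55 = 88
Highest Hurwicz score = 109 → A3.

A3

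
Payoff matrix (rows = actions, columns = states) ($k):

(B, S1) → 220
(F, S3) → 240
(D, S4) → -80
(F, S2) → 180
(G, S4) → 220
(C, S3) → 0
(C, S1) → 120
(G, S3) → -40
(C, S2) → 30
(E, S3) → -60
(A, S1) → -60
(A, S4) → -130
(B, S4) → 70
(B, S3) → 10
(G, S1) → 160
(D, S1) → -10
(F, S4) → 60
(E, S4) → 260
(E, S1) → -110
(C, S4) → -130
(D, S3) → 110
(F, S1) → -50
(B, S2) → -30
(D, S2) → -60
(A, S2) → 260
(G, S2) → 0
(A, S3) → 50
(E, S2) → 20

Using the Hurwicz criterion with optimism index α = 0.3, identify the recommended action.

B

A: 0.3·260 + 0.7·(-130) = -13
B: 0.3·220 + 0.7·(-30) = 45
C: 0.3·120 + 0.7·(-130) = -55
D: 0.3·110 + 0.7·(-80) = -23
E: 0.3·260 + 0.7·(-110) = 1
F: 0.3·240 + 0.7·(-50) = 37
G: 0.3·220 + 0.7·(-40) = 38
Highest Hurwicz score = 45 → B.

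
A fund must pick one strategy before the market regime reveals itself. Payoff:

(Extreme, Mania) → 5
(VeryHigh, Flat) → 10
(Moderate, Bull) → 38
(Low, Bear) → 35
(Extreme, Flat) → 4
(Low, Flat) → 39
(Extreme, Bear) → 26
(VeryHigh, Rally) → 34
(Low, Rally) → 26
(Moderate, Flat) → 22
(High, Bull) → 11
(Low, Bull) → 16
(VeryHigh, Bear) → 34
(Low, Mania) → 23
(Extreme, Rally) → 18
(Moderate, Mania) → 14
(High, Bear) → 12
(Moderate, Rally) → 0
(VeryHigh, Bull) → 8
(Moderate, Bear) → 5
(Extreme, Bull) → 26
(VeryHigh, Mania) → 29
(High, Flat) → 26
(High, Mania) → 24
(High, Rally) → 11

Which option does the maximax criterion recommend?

Row maxima: Low=39, Moderate=38, High=26, VeryHigh=34, Extreme=26
Best best-case = 39 → Low.

Low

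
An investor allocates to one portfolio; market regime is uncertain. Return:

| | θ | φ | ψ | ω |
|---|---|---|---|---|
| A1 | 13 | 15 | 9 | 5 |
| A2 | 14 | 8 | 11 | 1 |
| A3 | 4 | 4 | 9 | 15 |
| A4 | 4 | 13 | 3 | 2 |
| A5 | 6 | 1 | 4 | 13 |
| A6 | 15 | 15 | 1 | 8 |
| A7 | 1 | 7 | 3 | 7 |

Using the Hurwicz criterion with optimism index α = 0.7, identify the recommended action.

A1

A1: 0.7·15 + 0.3·5 = 12
A2: 0.7·14 + 0.3·1 = 10.1
A3: 0.7·15 + 0.3·4 = 11.7
A4: 0.7·13 + 0.3·2 = 9.7
A5: 0.7·13 + 0.3·1 = 9.4
A6: 0.7·15 + 0.3·1 = 10.8
A7: 0.7·7 + 0.3·1 = 5.2
Highest Hurwicz score = 12 → A1.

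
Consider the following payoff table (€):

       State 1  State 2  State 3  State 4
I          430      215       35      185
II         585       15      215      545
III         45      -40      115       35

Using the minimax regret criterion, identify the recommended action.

Column bests: State 1=585, State 2=215, State 3=215, State 4=545.
I regrets: 155, 0, 180, 360 → max 360
II regrets: 0, 200, 0, 0 → max 200
III regrets: 540, 255, 100, 510 → max 540
Smallest max regret = 200 → II.

II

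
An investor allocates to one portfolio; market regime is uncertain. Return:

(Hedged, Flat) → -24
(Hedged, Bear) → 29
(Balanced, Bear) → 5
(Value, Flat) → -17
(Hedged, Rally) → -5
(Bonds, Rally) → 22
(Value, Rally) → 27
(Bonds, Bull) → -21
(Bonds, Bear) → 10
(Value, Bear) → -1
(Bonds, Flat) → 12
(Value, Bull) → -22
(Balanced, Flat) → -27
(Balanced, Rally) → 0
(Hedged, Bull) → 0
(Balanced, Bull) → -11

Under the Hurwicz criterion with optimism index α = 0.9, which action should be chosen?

Bonds: 0.9·22 + 0.1·(-21) = 17.7
Balanced: 0.9·5 + 0.1·(-27) = 1.8
Hedged: 0.9·29 + 0.1·(-24) = 23.7
Value: 0.9·27 + 0.1·(-22) = 22.1
Highest Hurwicz score = 23.7 → Hedged.

Hedged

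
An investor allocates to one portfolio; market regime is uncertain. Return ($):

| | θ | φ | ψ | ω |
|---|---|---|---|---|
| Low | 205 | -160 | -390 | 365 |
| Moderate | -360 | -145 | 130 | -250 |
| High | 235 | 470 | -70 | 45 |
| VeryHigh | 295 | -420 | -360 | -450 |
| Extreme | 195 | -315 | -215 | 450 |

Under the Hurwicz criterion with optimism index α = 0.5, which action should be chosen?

High

Low: 0.5·365 + 0.5·(-390) = -12.5
Moderate: 0.5·130 + 0.5·(-360) = -115
High: 0.5·470 + 0.5·(-70) = 200
VeryHigh: 0.5·295 + 0.5·(-450) = -77.5
Extreme: 0.5·450 + 0.5·(-315) = 67.5
Highest Hurwicz score = 200 → High.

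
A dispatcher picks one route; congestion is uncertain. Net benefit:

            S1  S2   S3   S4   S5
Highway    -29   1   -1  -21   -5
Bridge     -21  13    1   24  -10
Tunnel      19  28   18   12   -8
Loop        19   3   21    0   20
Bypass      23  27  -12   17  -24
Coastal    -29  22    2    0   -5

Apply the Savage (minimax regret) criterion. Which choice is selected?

Loop

Column bests: S1=23, S2=28, S3=21, S4=24, S5=20.
Highway regrets: 52, 27, 22, 45, 25 → max 52
Bridge regrets: 44, 15, 20, 0, 30 → max 44
Tunnel regrets: 4, 0, 3, 12, 28 → max 28
Loop regrets: 4, 25, 0, 24, 0 → max 25
Bypass regrets: 0, 1, 33, 7, 44 → max 44
Coastal regrets: 52, 6, 19, 24, 25 → max 52
Smallest max regret = 25 → Loop.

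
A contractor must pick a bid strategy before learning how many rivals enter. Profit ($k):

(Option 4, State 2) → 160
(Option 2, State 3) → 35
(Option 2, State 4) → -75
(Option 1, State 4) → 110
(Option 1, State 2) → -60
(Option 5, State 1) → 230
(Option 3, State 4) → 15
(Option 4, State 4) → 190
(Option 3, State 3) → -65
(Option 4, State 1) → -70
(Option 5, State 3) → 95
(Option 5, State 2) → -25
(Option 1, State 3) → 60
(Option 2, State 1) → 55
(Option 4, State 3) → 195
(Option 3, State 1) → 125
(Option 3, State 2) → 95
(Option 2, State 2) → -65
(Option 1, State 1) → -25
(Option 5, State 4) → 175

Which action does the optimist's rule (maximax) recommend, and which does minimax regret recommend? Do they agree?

Row maxima: Option 1=110, Option 2=55, Option 3=125, Option 4=195, Option 5=230
Best best-case = 230 → Option 5.
Column bests: State 1=230, State 2=160, State 3=195, State 4=190.
Option 1 regrets: 255, 220, 135, 80 → max 255
Option 2 regrets: 175, 225, 160, 265 → max 265
Option 3 regrets: 105, 65, 260, 175 → max 260
Option 4 regrets: 300, 0, 0, 0 → max 300
Option 5 regrets: 0, 185, 100, 15 → max 185
Smallest max regret = 185 → Option 5.

maximax → Option 5; minimax regret → Option 5 (agree)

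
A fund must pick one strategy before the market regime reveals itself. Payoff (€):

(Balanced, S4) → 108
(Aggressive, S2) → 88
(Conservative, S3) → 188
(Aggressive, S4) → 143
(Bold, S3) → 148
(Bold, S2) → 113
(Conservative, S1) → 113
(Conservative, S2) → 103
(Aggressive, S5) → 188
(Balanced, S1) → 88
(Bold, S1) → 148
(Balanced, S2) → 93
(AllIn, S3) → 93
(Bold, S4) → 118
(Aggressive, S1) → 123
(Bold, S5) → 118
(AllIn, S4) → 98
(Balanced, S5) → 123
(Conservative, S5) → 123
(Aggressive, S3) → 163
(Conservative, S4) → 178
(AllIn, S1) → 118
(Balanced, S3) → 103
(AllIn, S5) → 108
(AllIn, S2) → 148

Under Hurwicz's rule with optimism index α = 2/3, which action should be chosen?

Conservative: 2/3·188 + 1/3·103 = 479/3
Balanced: 2/3·123 + 1/3·88 = 334/3
Aggressive: 2/3·188 + 1/3·88 = 464/3
Bold: 2/3·148 + 1/3·113 = 409/3
AllIn: 2/3·148 + 1/3·93 = 389/3
Highest Hurwicz score = 479/3 → Conservative.

Conservative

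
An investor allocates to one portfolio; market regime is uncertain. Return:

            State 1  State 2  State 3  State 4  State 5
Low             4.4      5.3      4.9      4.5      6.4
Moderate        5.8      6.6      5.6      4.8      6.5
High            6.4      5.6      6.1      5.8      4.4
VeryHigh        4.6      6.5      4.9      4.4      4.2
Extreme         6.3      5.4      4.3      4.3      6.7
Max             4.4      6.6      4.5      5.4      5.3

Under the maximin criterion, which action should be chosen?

Row minima: Low=4.4, Moderate=4.8, High=4.4, VeryHigh=4.2, Extreme=4.3, Max=4.4
Best worst-case = 4.8 → Moderate.

Moderate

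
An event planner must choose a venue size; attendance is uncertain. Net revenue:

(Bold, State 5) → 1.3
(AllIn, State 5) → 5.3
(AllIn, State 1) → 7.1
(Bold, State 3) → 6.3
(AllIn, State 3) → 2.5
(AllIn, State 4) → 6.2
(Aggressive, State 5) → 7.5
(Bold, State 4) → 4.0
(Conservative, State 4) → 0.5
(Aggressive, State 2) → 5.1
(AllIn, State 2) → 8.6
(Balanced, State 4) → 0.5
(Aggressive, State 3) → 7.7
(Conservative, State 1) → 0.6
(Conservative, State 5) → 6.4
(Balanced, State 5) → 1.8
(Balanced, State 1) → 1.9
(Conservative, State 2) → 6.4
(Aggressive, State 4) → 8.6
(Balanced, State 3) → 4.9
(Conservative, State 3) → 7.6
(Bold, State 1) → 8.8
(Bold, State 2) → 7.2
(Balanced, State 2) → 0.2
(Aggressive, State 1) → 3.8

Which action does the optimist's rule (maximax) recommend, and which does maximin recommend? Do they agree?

maximax → Bold; maximin → Aggressive (disagree)

Row maxima: Conservative=7.6, Balanced=4.9, Aggressive=8.6, Bold=8.8, AllIn=8.6
Best best-case = 8.8 → Bold.
Row minima: Conservative=0.5, Balanced=0.2, Aggressive=3.8, Bold=1.3, AllIn=2.5
Best worst-case = 3.8 → Aggressive.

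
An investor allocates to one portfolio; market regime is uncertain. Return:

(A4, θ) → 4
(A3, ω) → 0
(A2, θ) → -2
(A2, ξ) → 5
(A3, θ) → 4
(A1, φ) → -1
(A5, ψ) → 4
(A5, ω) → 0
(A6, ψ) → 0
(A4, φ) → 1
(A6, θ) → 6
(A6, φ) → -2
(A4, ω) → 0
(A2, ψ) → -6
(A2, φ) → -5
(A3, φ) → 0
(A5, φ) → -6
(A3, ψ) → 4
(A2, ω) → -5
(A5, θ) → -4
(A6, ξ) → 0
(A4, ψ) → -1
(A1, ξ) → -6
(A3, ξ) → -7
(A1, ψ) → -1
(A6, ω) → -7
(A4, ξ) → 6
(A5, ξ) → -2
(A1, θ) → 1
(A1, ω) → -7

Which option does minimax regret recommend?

Column bests: θ=6, φ=1, ψ=4, ω=0, ξ=6.
A1 regrets: 5, 2, 5, 7, 12 → max 12
A2 regrets: 8, 6, 10, 5, 1 → max 10
A3 regrets: 2, 1, 0, 0, 13 → max 13
A4 regrets: 2, 0, 5, 0, 0 → max 5
A5 regrets: 10, 7, 0, 0, 8 → max 10
A6 regrets: 0, 3, 4, 7, 6 → max 7
Smallest max regret = 5 → A4.

A4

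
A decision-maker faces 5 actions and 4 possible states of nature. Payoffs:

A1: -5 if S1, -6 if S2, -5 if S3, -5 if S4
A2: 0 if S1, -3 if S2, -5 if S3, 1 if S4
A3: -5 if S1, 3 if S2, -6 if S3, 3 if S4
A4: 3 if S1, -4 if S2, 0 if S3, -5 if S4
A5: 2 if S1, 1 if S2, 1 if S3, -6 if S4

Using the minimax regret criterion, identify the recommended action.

A2

Column bests: S1=3, S2=3, S3=1, S4=3.
A1 regrets: 8, 9, 6, 8 → max 9
A2 regrets: 3, 6, 6, 2 → max 6
A3 regrets: 8, 0, 7, 0 → max 8
A4 regrets: 0, 7, 1, 8 → max 8
A5 regrets: 1, 2, 0, 9 → max 9
Smallest max regret = 6 → A2.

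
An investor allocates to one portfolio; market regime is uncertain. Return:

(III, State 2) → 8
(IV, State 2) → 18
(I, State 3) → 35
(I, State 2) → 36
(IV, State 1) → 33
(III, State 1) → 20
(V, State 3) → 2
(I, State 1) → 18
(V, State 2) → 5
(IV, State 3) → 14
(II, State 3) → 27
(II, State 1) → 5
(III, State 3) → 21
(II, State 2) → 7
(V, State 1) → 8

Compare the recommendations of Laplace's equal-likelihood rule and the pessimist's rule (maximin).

Row averages: I=89/3, II=13, III=49/3, IV=65/3, V=5
Highest average = 89/3 → I.
Row minima: I=18, II=5, III=8, IV=14, V=2
Best worst-case = 18 → I.

laplace → I; maximin → I (agree)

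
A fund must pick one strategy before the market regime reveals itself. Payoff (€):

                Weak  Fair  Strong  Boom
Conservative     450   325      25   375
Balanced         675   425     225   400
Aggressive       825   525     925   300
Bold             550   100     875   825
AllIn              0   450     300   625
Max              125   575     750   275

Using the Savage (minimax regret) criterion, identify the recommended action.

Bold

Column bests: Weak=825, Fair=575, Strong=925, Boom=825.
Conservative regrets: 375, 250, 900, 450 → max 900
Balanced regrets: 150, 150, 700, 425 → max 700
Aggressive regrets: 0, 50, 0, 525 → max 525
Bold regrets: 275, 475, 50, 0 → max 475
AllIn regrets: 825, 125, 625, 200 → max 825
Max regrets: 700, 0, 175, 550 → max 700
Smallest max regret = 475 → Bold.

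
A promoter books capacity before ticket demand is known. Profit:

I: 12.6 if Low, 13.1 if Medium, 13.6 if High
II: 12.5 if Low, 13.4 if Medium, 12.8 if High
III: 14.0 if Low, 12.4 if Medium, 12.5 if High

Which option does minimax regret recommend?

III

Column bests: Low=14.0, Medium=13.4, High=13.6.
I regrets: 1.4, 0.3, 0.0 → max 1.4
II regrets: 1.5, 0.0, 0.8 → max 1.5
III regrets: 0.0, 1.0, 1.1 → max 1.1
Smallest max regret = 1.1 → III.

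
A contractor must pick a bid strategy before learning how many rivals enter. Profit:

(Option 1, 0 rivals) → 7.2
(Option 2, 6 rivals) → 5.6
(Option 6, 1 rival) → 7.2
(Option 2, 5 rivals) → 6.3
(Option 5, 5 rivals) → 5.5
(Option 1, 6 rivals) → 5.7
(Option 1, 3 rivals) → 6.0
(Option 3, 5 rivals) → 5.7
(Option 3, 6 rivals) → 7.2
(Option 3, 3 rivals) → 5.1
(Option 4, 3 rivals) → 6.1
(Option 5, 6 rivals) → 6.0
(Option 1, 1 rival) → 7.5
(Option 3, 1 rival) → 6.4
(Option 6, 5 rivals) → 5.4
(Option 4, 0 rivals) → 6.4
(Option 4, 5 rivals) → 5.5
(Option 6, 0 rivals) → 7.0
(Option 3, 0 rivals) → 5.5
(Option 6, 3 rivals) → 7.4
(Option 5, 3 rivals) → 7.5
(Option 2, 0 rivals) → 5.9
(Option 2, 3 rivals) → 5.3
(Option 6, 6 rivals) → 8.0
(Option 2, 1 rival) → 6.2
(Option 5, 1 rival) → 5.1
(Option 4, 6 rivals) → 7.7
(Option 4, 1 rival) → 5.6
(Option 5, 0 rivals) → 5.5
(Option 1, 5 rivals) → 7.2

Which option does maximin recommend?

Row minima: Option 1=5.7, Option 2=5.3, Option 3=5.1, Option 4=5.5, Option 5=5.1, Option 6=5.4
Best worst-case = 5.7 → Option 1.

Option 1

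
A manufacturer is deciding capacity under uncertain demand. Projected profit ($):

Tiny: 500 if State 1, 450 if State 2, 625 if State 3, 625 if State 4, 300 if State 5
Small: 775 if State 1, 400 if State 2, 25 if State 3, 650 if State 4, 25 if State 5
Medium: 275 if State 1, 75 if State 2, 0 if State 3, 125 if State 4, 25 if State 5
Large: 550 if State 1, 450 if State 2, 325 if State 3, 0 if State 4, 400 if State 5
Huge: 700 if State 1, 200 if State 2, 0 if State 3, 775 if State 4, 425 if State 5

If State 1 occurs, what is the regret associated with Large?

225

Best payoff under State 1 is 775.
Regret = 775 − 550 = 225.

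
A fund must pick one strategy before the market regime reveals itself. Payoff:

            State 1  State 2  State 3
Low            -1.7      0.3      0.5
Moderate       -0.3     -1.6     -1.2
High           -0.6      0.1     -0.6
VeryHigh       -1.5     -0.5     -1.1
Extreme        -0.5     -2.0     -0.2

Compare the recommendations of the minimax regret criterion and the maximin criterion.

Column bests: State 1=-0.3, State 2=0.3, State 3=0.5.
Low regrets: 1.4, 0.0, 0.0 → max 1.4
Moderate regrets: 0.0, 1.9, 1.7 → max 1.9
High regrets: 0.3, 0.2, 1.1 → max 1.1
VeryHigh regrets: 1.2, 0.8, 1.6 → max 1.6
Extreme regrets: 0.2, 2.3, 0.7 → max 2.3
Smallest max regret = 1.1 → High.
Row minima: Low=-1.7, Moderate=-1.6, High=-0.6, VeryHigh=-1.5, Extreme=-2.0
Best worst-case = -0.6 → High.

minimax regret → High; maximin → High (agree)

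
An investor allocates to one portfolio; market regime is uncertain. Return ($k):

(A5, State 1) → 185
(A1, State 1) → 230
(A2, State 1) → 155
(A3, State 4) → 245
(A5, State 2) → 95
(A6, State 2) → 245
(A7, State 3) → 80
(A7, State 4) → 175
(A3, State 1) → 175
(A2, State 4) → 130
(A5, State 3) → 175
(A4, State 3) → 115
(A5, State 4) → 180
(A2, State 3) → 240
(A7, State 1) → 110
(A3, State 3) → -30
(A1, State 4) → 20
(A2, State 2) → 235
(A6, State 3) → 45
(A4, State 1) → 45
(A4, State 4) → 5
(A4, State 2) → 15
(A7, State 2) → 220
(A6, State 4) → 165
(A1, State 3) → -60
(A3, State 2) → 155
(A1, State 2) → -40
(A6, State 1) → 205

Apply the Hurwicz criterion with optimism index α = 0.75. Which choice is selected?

A2

A1: 0.75·230 + 0.25·(-60) = 157.5
A2: 0.75·240 + 0.25·130 = 212.5
A3: 0.75·245 + 0.25·(-30) = 176.25
A4: 0.75·115 + 0.25·5 = 87.5
A5: 0.75·185 + 0.25·95 = 162.5
A6: 0.75·245 + 0.25·45 = 195
A7: 0.75·220 + 0.25·80 = 185
Highest Hurwicz score = 212.5 → A2.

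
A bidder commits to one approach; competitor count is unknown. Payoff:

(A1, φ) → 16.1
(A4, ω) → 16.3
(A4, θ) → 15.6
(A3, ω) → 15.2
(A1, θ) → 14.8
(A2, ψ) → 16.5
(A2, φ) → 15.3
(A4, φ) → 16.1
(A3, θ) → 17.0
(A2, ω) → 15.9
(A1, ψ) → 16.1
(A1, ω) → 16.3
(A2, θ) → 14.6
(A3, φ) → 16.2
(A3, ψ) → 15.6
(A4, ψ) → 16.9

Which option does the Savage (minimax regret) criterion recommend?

A3

Column bests: θ=17.0, φ=16.2, ψ=16.9, ω=16.3.
A1 regrets: 2.2, 0.1, 0.8, 0.0 → max 2.2
A2 regrets: 2.4, 0.9, 0.4, 0.4 → max 2.4
A3 regrets: 0.0, 0.0, 1.3, 1.1 → max 1.3
A4 regrets: 1.4, 0.1, 0.0, 0.0 → max 1.4
Smallest max regret = 1.3 → A3.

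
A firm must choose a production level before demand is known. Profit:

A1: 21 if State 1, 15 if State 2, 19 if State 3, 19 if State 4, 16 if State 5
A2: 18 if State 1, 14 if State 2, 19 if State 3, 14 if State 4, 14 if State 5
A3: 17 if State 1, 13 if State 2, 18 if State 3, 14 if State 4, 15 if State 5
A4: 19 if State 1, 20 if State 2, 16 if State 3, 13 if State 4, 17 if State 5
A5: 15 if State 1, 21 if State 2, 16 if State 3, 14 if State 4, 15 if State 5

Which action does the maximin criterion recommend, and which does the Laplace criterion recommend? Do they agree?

maximin → A1; laplace → A1 (agree)

Row minima: A1=15, A2=14, A3=13, A4=13, A5=14
Best worst-case = 15 → A1.
Row averages: A1=18, A2=15.8, A3=15.4, A4=17, A5=16.2
Highest average = 18 → A1.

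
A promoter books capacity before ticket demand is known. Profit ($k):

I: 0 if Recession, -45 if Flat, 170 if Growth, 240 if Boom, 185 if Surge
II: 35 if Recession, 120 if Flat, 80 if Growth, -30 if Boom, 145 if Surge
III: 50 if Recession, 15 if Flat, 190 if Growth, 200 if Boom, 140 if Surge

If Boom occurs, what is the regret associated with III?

40

Best payoff under Boom is 240.
Regret = 240 − 200 = 40.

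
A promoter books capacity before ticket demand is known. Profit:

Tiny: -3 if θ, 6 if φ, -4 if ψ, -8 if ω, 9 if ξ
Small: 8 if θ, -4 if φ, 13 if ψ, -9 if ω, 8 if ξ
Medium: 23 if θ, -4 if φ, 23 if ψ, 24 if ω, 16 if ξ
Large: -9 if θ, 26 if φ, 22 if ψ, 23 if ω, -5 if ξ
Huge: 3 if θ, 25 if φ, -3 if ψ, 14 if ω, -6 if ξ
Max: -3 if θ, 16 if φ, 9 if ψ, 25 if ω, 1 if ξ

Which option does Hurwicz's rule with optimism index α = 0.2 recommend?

Tiny: 0.2·9 + 0.8·(-8) = -4.6
Small: 0.2·13 + 0.8·(-9) = -4.6
Medium: 0.2·24 + 0.8·(-4) = 1.6
Large: 0.2·26 + 0.8·(-9) = -2
Huge: 0.2·25 + 0.8·(-6) = 0.2
Max: 0.2·25 + 0.8·(-3) = 2.6
Highest Hurwicz score = 2.6 → Max.

Max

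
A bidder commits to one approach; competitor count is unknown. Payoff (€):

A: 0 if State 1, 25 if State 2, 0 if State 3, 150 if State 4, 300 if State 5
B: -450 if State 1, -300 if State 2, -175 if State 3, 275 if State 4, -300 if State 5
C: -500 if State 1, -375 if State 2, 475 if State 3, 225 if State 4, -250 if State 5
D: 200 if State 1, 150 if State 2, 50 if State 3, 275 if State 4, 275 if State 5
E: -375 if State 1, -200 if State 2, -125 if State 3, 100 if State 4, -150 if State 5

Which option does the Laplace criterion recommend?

Row averages: A=95, B=-190, C=-85, D=190, E=-150
Highest average = 190 → D.

D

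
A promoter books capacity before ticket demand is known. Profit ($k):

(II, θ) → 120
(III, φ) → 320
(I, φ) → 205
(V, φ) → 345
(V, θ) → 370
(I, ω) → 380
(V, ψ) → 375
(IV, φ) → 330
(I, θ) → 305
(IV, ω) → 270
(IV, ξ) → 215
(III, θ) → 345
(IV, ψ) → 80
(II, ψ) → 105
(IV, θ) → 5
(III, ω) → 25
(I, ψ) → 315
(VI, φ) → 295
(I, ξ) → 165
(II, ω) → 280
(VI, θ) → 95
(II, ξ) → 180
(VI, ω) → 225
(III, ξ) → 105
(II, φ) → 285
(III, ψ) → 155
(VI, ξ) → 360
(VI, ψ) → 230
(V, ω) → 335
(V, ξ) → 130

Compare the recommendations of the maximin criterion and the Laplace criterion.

maximin → I; laplace → V (disagree)

Row minima: I=165, II=105, III=25, IV=5, V=130, VI=95
Best worst-case = 165 → I.
Row averages: I=274, II=194, III=190, IV=180, V=311, VI=241
Highest average = 311 → V.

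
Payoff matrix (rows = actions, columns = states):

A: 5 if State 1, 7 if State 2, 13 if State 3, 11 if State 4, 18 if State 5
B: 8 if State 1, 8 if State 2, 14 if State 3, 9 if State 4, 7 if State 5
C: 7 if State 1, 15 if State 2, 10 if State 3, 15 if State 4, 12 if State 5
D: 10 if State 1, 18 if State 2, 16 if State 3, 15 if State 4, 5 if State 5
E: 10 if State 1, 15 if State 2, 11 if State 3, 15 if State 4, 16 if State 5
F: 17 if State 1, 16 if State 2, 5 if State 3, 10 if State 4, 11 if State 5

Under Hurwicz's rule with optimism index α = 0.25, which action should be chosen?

A: 0.25·18 + 0.75·5 = 8.25
B: 0.25·14 + 0.75·7 = 8.75
C: 0.25·15 + 0.75·7 = 9
D: 0.25·18 + 0.75·5 = 8.25
E: 0.25·16 + 0.75·10 = 11.5
F: 0.25·17 + 0.75·5 = 8
Highest Hurwicz score = 11.5 → E.

E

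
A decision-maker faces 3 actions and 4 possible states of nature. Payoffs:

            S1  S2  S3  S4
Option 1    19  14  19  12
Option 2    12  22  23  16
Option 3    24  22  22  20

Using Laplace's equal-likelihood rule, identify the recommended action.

Row averages: Option 1=16, Option 2=18.25, Option 3=22
Highest average = 22 → Option 3.

Option 3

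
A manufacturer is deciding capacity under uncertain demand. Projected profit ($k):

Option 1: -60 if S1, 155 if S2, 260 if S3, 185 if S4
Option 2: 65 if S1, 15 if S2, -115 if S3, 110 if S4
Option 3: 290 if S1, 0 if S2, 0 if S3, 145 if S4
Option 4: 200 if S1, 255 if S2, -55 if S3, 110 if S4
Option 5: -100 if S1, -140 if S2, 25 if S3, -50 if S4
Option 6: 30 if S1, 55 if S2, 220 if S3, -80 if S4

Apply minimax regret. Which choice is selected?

Column bests: S1=290, S2=255, S3=260, S4=185.
Option 1 regrets: 350, 100, 0, 0 → max 350
Option 2 regrets: 225, 240, 375, 75 → max 375
Option 3 regrets: 0, 255, 260, 40 → max 260
Option 4 regrets: 90, 0, 315, 75 → max 315
Option 5 regrets: 390, 395, 235, 235 → max 395
Option 6 regrets: 260, 200, 40, 265 → max 265
Smallest max regret = 260 → Option 3.

Option 3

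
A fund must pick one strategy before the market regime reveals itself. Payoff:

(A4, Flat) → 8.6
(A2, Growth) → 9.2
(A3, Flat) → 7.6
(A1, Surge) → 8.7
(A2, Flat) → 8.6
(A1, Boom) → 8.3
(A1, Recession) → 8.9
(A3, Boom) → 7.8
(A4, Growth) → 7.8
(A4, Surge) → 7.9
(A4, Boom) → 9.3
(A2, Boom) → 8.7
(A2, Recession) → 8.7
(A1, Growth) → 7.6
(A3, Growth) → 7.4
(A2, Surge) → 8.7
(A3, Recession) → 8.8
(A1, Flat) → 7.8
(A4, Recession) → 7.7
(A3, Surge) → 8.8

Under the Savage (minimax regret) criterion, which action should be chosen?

Column bests: Recession=8.9, Flat=8.6, Growth=9.2, Boom=9.3, Surge=8.8.
A1 regrets: 0.0, 0.8, 1.6, 1.0, 0.1 → max 1.6
A2 regrets: 0.2, 0.0, 0.0, 0.6, 0.1 → max 0.6
A3 regrets: 0.1, 1.0, 1.8, 1.5, 0.0 → max 1.8
A4 regrets: 1.2, 0.0, 1.4, 0.0, 0.9 → max 1.4
Smallest max regret = 0.6 → A2.

A2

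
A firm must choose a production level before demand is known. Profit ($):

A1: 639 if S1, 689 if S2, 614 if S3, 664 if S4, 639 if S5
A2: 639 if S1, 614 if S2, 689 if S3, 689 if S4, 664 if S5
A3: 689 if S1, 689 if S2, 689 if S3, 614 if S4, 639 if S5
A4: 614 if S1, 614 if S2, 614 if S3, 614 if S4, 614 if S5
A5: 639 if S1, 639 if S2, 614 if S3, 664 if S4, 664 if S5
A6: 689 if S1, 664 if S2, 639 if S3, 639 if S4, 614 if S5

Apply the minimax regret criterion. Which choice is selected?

Column bests: S1=689, S2=689, S3=689, S4=689, S5=664.
A1 regrets: 50, 0, 75, 25, 25 → max 75
A2 regrets: 50, 75, 0, 0, 0 → max 75
A3 regrets: 0, 0, 0, 75, 25 → max 75
A4 regrets: 75, 75, 75, 75, 50 → max 75
A5 regrets: 50, 50, 75, 25, 0 → max 75
A6 regrets: 0, 25, 50, 50, 50 → max 50
Smallest max regret = 50 → A6.

A6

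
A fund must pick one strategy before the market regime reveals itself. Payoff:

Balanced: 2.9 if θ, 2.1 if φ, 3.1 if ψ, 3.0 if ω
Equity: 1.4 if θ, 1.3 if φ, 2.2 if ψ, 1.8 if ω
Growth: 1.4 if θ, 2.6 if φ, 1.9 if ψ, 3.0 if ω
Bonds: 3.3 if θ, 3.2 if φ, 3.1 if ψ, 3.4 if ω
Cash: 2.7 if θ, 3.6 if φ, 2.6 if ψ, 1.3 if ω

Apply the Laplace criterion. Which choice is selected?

Bonds

Row averages: Balanced=2.775, Equity=1.675, Growth=2.225, Bonds=3.25, Cash=2.55
Highest average = 3.25 → Bonds.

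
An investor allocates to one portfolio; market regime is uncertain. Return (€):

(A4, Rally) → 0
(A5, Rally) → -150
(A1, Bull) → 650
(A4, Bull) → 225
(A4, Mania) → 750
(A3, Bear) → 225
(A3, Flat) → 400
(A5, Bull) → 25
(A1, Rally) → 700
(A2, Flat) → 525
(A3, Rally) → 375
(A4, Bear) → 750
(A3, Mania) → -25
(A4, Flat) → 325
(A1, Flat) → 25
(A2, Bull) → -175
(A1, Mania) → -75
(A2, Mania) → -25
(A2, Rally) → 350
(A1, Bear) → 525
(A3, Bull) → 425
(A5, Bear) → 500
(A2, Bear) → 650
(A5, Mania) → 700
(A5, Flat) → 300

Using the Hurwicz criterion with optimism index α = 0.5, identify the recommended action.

A4

A1: 0.5·700 + 0.5·(-75) = 312.5
A2: 0.5·650 + 0.5·(-175) = 237.5
A3: 0.5·425 + 0.5·(-25) = 200
A4: 0.5·750 + 0.5·0 = 375
A5: 0.5·700 + 0.5·(-150) = 275
Highest Hurwicz score = 375 → A4.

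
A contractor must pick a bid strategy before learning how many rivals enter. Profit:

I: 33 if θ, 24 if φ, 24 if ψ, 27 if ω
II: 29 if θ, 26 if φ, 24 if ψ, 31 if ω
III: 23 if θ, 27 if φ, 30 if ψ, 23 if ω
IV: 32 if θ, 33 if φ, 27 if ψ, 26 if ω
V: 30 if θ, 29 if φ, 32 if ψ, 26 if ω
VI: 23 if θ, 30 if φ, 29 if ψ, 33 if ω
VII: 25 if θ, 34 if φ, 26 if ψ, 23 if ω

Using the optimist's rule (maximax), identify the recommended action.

VII

Row maxima: I=33, II=31, III=30, IV=33, V=32, VI=33, VII=34
Best best-case = 34 → VII.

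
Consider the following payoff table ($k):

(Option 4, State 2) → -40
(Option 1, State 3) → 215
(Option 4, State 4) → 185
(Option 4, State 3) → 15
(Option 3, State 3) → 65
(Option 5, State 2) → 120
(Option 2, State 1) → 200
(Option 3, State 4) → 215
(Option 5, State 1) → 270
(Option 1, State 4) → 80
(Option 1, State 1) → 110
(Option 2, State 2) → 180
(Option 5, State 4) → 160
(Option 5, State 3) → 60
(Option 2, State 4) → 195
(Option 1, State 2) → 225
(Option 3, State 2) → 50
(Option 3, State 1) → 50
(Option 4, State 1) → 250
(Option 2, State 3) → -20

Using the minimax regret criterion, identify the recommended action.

Option 5

Column bests: State 1=270, State 2=225, State 3=215, State 4=215.
Option 1 regrets: 160, 0, 0, 135 → max 160
Option 2 regrets: 70, 45, 235, 20 → max 235
Option 3 regrets: 220, 175, 150, 0 → max 220
Option 4 regrets: 20, 265, 200, 30 → max 265
Option 5 regrets: 0, 105, 155, 55 → max 155
Smallest max regret = 155 → Option 5.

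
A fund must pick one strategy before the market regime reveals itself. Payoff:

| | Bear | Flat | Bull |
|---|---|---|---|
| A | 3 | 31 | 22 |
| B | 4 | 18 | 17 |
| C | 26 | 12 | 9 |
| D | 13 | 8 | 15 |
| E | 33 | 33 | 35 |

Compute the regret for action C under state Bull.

26

Best payoff under Bull is 35.
Regret = 35 − 9 = 26.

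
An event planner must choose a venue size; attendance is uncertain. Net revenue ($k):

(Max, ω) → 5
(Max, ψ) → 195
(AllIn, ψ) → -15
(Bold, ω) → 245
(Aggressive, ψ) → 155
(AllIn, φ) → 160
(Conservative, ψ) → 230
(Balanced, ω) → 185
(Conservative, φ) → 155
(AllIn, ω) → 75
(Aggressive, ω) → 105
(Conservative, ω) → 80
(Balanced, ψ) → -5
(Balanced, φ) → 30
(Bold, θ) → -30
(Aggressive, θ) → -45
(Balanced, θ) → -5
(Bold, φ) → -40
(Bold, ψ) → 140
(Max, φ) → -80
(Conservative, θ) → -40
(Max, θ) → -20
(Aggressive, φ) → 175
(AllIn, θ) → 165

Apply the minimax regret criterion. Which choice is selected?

Column bests: θ=165, φ=175, ψ=230, ω=245.
Conservative regrets: 205, 20, 0, 165 → max 205
Balanced regrets: 170, 145, 235, 60 → max 235
Aggressive regrets: 210, 0, 75, 140 → max 210
Bold regrets: 195, 215, 90, 0 → max 215
AllIn regrets: 0, 15, 245, 170 → max 245
Max regrets: 185, 255, 35, 240 → max 255
Smallest max regret = 205 → Conservative.

Conservative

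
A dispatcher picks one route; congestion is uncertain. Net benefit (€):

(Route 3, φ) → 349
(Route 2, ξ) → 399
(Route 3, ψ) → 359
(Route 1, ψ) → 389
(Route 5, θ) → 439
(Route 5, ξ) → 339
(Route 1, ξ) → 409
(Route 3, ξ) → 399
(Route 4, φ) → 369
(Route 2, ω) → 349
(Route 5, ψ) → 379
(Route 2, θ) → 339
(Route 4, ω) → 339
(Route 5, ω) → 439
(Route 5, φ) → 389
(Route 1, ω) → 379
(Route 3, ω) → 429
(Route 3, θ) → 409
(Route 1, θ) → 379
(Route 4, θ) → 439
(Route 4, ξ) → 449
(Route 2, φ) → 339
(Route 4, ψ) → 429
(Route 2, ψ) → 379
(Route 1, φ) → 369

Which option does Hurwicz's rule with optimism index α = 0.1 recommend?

Route 1

Route 1: 0.1·409 + 0.9·369 = 373
Route 2: 0.1·399 + 0.9·339 = 345
Route 3: 0.1·429 + 0.9·349 = 357
Route 4: 0.1·449 + 0.9·339 = 350
Route 5: 0.1·439 + 0.9·339 = 349
Highest Hurwicz score = 373 → Route 1.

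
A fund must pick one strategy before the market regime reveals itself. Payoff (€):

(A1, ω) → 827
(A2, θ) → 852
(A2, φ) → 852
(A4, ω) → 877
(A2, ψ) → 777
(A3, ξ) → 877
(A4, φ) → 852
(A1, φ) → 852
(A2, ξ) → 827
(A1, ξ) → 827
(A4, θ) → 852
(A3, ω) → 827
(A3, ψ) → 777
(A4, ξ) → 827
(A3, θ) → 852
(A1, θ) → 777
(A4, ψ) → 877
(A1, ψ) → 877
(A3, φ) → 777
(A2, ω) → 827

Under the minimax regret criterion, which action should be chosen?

A4

Column bests: θ=852, φ=852, ψ=877, ω=877, ξ=877.
A1 regrets: 75, 0, 0, 50, 50 → max 75
A2 regrets: 0, 0, 100, 50, 50 → max 100
A3 regrets: 0, 75, 100, 50, 0 → max 100
A4 regrets: 0, 0, 0, 0, 50 → max 50
Smallest max regret = 50 → A4.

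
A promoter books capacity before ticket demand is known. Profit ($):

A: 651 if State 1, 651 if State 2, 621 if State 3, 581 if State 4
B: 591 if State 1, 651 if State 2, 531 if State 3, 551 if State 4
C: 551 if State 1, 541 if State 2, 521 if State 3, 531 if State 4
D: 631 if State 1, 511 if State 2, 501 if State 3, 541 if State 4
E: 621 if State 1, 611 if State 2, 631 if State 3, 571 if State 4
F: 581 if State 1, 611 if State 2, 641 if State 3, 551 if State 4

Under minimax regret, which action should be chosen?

A

Column bests: State 1=651, State 2=651, State 3=641, State 4=581.
A regrets: 0, 0, 20, 0 → max 20
B regrets: 60, 0, 110, 30 → max 110
C regrets: 100, 110, 120, 50 → max 120
D regrets: 20, 140, 140, 40 → max 140
E regrets: 30, 40, 10, 10 → max 40
F regrets: 70, 40, 0, 30 → max 70
Smallest max regret = 20 → A.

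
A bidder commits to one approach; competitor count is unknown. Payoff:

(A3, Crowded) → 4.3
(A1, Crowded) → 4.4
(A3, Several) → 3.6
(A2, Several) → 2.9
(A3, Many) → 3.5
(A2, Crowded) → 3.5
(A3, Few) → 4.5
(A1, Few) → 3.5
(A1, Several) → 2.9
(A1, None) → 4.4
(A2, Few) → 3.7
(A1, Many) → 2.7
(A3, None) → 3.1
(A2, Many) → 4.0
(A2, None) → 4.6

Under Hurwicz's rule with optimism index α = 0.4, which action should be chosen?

A1: 0.4·4.4 + 0.6·2.7 = 3.38
A2: 0.4·4.6 + 0.6·2.9 = 3.58
A3: 0.4·4.5 + 0.6·3.1 = 3.66
Highest Hurwicz score = 3.66 → A3.

A3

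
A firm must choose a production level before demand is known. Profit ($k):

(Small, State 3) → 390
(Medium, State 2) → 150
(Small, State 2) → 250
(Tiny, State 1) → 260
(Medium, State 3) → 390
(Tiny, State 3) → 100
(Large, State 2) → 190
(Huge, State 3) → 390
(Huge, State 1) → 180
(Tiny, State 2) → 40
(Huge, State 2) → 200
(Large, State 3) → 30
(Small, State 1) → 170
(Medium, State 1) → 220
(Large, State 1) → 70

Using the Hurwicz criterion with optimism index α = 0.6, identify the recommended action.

Tiny: 0.6·260 + 0.4·40 = 172
Small: 0.6·390 + 0.4·170 = 302
Medium: 0.6·390 + 0.4·150 = 294
Large: 0.6·190 + 0.4·30 = 126
Huge: 0.6·390 + 0.4·180 = 306
Highest Hurwicz score = 306 → Huge.

Huge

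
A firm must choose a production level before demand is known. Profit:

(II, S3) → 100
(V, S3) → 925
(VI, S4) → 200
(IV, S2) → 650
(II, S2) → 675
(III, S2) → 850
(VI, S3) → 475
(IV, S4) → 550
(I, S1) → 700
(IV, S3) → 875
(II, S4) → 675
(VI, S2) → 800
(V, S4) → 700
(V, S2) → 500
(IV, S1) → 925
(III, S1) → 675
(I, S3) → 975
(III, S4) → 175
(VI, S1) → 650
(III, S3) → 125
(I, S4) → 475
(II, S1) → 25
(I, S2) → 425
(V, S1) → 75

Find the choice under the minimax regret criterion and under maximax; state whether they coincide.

Column bests: S1=925, S2=850, S3=975, S4=700.
I regrets: 225, 425, 0, 225 → max 425
II regrets: 900, 175, 875, 25 → max 900
III regrets: 250, 0, 850, 525 → max 850
IV regrets: 0, 200, 100, 150 → max 200
V regrets: 850, 350, 50, 0 → max 850
VI regrets: 275, 50, 500, 500 → max 500
Smallest max regret = 200 → IV.
Row maxima: I=975, II=675, III=850, IV=925, V=925, VI=800
Best best-case = 975 → I.

minimax regret → IV; maximax → I (disagree)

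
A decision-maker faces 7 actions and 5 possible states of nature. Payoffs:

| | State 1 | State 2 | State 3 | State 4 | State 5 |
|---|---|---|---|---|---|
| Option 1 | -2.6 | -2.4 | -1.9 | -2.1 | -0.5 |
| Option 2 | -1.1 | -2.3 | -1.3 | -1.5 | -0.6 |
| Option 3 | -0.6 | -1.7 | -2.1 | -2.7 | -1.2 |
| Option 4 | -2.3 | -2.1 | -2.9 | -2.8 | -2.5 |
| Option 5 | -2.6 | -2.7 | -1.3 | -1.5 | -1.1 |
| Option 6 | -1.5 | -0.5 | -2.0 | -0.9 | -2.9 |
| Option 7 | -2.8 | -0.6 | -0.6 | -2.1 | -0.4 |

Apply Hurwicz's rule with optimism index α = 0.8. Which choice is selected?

Option 1: 0.8·(-0.5) + 0.2·(-2.6) = -0.92
Option 2: 0.8·(-0.6) + 0.2·(-2.3) = -0.94
Option 3: 0.8·(-0.6) + 0.2·(-2.7) = -1.02
Option 4: 0.8·(-2.1) + 0.2·(-2.9) = -2.26
Option 5: 0.8·(-1.1) + 0.2·(-2.7) = -1.42
Option 6: 0.8·(-0.5) + 0.2·(-2.9) = -0.98
Option 7: 0.8·(-0.4) + 0.2·(-2.8) = -0.88
Highest Hurwicz score = -0.88 → Option 7.

Option 7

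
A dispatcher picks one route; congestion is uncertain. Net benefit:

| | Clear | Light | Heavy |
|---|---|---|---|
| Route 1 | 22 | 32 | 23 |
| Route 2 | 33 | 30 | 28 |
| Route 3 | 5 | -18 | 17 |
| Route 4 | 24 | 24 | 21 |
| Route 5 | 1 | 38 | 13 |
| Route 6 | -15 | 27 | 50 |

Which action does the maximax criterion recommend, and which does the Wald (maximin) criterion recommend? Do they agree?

maximax → Route 6; maximin → Route 2 (disagree)

Row maxima: Route 1=32, Route 2=33, Route 3=17, Route 4=24, Route 5=38, Route 6=50
Best best-case = 50 → Route 6.
Row minima: Route 1=22, Route 2=28, Route 3=-18, Route 4=21, Route 5=1, Route 6=-15
Best worst-case = 28 → Route 2.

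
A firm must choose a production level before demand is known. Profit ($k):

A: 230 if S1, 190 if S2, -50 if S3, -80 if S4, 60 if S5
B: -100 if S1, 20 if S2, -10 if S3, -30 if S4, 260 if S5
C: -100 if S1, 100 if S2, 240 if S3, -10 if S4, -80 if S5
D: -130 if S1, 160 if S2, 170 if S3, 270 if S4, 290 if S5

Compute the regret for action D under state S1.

Best payoff under S1 is 230.
Regret = 230 − (-130) = 360.

360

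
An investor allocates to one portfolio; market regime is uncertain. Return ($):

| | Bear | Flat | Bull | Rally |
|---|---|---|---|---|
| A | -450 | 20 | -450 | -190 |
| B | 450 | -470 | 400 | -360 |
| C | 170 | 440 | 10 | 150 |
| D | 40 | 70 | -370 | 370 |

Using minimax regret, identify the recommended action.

C

Column bests: Bear=450, Flat=440, Bull=400, Rally=370.
A regrets: 900, 420, 850, 560 → max 900
B regrets: 0, 910, 0, 730 → max 910
C regrets: 280, 0, 390, 220 → max 390
D regrets: 410, 370, 770, 0 → max 770
Smallest max regret = 390 → C.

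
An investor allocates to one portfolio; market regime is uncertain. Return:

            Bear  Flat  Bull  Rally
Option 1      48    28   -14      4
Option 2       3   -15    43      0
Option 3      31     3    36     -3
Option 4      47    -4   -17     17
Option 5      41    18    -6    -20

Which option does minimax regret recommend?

Option 3

Column bests: Bear=48, Flat=28, Bull=43, Rally=17.
Option 1 regrets: 0, 0, 57, 13 → max 57
Option 2 regrets: 45, 43, 0, 17 → max 45
Option 3 regrets: 17, 25, 7, 20 → max 25
Option 4 regrets: 1, 32, 60, 0 → max 60
Option 5 regrets: 7, 10, 49, 37 → max 49
Smallest max regret = 25 → Option 3.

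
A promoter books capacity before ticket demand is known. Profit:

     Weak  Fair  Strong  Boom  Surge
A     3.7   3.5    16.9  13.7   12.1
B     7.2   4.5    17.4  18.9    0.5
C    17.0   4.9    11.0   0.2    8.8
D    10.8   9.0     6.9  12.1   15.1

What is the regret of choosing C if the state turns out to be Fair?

4.1

Best payoff under Fair is 9.0.
Regret = 9.0 − 4.9 = 4.1.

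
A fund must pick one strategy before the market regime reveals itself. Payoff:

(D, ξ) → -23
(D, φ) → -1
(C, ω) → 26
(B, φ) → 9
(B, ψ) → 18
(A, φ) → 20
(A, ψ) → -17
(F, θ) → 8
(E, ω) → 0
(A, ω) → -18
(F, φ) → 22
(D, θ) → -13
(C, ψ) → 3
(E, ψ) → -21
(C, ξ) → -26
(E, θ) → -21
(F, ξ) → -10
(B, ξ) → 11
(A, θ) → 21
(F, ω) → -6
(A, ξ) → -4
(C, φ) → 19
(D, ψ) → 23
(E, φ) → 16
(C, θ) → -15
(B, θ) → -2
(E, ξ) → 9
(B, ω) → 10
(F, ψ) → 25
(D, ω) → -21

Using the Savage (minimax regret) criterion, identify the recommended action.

Column bests: θ=21, φ=22, ψ=25, ω=26, ξ=11.
A regrets: 0, 2, 42, 44, 15 → max 44
B regrets: 23, 13, 7, 16, 0 → max 23
C regrets: 36, 3, 22, 0, 37 → max 37
D regrets: 34, 23, 2, 47, 34 → max 47
E regrets: 42, 6, 46, 26, 2 → max 46
F regrets: 13, 0, 0, 32, 21 → max 32
Smallest max regret = 23 → B.

B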